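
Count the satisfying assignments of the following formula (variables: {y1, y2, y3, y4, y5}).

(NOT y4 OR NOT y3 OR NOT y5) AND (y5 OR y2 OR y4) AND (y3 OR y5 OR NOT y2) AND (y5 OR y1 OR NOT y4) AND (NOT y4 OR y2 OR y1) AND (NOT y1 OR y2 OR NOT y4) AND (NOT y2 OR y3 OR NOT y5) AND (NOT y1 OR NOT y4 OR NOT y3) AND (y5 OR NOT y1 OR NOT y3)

There are 2^5 = 32 truth assignments over (y1, y2, y3, y4, y5).
Split on y4. With y4 = true, the clauses containing y4 are satisfied and NOT y4 drops from the rest; 0 of the 2^4 = 16 assignments to the other variables satisfy what remains.
With y4 = false, by the same count on the reduced clause set, 7 assignments work.
Total: 0 + 7 = 7.

7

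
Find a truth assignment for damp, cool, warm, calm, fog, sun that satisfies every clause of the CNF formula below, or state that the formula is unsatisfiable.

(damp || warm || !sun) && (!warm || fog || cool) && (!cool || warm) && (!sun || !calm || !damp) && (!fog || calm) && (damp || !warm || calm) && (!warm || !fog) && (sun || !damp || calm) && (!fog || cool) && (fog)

UNSATISFIABLE

Unit clause (fog) forces fog = true.
Unit clause (calm) forces calm = true.
Unit clause (!warm) forces warm = false.
Unit clause (!cool) forces cool = false.
But (cool) is also a unit clause — contradiction.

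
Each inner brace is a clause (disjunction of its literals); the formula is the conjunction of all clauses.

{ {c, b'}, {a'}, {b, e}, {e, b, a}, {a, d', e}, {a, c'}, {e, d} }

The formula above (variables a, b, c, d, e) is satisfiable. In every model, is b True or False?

False

Suppose b = 1.
The clause (c) is unit, so c = 1.
The clause (a') is unit, so a = 0.
Now (a) is unsatisfied and unit — conflict.
So every satisfying assignment has b = False.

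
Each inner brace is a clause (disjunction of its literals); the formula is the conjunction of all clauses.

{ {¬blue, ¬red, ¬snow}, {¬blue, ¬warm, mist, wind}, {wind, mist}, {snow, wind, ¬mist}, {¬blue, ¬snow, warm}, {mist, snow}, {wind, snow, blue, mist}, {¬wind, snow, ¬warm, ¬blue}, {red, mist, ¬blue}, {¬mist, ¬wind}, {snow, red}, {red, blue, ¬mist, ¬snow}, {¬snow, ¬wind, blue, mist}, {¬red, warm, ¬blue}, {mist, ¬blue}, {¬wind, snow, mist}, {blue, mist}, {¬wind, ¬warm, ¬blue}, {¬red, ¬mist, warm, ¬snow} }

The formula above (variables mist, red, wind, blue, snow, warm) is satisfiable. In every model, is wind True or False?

Suppose wind = True.
(¬mist) alone gives mist = False.
(snow) alone gives snow = True.
(blue) alone gives blue = True.
Now (¬blue) is unsatisfied and unit — conflict.
So every satisfying assignment has wind = False.

False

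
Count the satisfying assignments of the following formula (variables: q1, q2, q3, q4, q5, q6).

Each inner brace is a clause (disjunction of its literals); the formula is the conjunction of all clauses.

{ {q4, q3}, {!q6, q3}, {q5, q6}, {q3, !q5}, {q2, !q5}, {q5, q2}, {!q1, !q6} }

There are 2^6 = 64 truth assignments over (q1, q2, q3, q4, q5, q6).
Split on q4. With q4 = true, the clauses containing q4 are satisfied and !q4 drops from the rest; 4 of the 2^5 = 32 assignments to the other variables satisfy what remains.
With q4 = false, by the same count on the reduced clause set, 4 assignments work.
Total: 4 + 4 = 8.

8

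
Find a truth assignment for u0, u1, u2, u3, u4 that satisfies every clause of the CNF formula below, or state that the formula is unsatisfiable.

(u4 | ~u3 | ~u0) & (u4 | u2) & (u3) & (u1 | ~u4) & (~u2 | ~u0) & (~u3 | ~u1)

Unit clause (u3) forces u3 = 1.
Unit clause (~u1) forces u1 = 0.
Unit clause (~u4) forces u4 = 0.
Unit clause (~u0) forces u0 = 0.
Unit clause (u2) forces u2 = 1.
Every clause now holds.

u0: 0, u1: 0, u2: 1, u3: 1, u4: 0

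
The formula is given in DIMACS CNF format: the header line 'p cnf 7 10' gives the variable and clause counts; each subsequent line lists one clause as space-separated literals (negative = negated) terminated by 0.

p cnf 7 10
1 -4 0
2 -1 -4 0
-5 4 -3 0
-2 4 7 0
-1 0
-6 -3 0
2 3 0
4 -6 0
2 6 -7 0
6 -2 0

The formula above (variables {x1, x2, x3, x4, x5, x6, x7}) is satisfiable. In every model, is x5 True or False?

Suppose x5 = True.
(¬x1) alone gives x1 = False.
(¬x4) alone gives x4 = False.
(¬x3) alone gives x3 = False.
(x2) alone gives x2 = True.
(x7) alone gives x7 = True.
(¬x6) alone gives x6 = False.
That conflicts with the unit clause (x6).
So every satisfying assignment has x5 = False.

False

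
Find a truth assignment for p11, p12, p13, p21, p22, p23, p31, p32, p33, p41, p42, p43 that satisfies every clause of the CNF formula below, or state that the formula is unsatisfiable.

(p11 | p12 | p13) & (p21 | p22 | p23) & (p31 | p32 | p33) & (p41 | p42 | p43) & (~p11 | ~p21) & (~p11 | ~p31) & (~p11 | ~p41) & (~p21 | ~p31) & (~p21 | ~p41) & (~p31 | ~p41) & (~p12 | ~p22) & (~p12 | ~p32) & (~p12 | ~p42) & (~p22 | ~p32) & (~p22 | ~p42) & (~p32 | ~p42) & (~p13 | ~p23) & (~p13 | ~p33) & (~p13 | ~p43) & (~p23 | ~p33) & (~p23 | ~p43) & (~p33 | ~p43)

UNSATISFIABLE

Try p11 = 0.
Try p12 = 1.
(~p22) alone gives p22 = 0.
(~p32) alone gives p32 = 0.
(~p42) alone gives p42 = 0.
Try p21 = 1.
(~p31) alone gives p31 = 0.
(p33) alone gives p33 = 1.
(~p41) alone gives p41 = 0.
(p43) alone gives p43 = 1.
Now (~p43) is unsatisfied and unit — conflict.
Backtrack on p21: now try p21 = 0.
(p23) alone gives p23 = 1.
(~p13) alone gives p13 = 0.
(~p33) alone gives p33 = 0.
(p31) alone gives p31 = 1.
(~p41) alone gives p41 = 0.
(p43) alone gives p43 = 1.
Now (~p43) is unsatisfied and unit — conflict.
Neither p21 = 1 nor p21 = 0 works.
Backtrack on p12: now try p12 = 0.
(p13) alone gives p13 = 1.
(~p23) alone gives p23 = 0.
(~p33) alone gives p33 = 0.
(~p43) alone gives p43 = 0.
Try p21 = 1.
(~p31) alone gives p31 = 0.
(p32) alone gives p32 = 1.
(~p41) alone gives p41 = 0.
(p42) alone gives p42 = 1.
Now (~p42) is unsatisfied and unit — conflict.
Backtrack on p21: now try p21 = 0.
(p22) alone gives p22 = 1.
(~p32) alone gives p32 = 0.
(p31) alone gives p31 = 1.
(~p41) alone gives p41 = 0.
(p42) alone gives p42 = 1.
Now (~p42) is unsatisfied and unit — conflict.
Neither p21 = 1 nor p21 = 0 works.
Neither p12 = 1 nor p12 = 0 works.
Backtrack on p11: now try p11 = 1.
(~p21) alone gives p21 = 0.
(~p31) alone gives p31 = 0.
(~p41) alone gives p41 = 0.
Try p22 = 1.
(~p12) alone gives p12 = 0.
(~p32) alone gives p32 = 0.
(p33) alone gives p33 = 1.
(~p42) alone gives p42 = 0.
(p43) alone gives p43 = 1.
Now (~p43) is unsatisfied and unit — conflict.
Backtrack on p22: now try p22 = 0.
(p23) alone gives p23 = 1.
(~p13) alone gives p13 = 0.
(~p33) alone gives p33 = 0.
(p32) alone gives p32 = 1.
(~p12) alone gives p12 = 0.
(~p42) alone gives p42 = 0.
(p43) alone gives p43 = 1.
Now (~p43) is unsatisfied and unit — conflict.
Neither p22 = 1 nor p22 = 0 works.
Neither p11 = 1 nor p11 = 0 works.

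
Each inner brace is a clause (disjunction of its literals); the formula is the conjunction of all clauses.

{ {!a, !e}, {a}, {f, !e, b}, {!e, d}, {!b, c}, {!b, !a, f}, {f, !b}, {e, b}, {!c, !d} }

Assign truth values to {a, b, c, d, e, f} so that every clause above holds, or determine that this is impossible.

From the singleton clause (a), a = true.
From the singleton clause (!e), e = false.
From the singleton clause (b), b = true.
From the singleton clause (c), c = true.
From the singleton clause (f), f = true.
From the singleton clause (!d), d = false.
This assignment satisfies each clause.

a: true,  b: true,  c: true,  d: false,  e: false,  f: true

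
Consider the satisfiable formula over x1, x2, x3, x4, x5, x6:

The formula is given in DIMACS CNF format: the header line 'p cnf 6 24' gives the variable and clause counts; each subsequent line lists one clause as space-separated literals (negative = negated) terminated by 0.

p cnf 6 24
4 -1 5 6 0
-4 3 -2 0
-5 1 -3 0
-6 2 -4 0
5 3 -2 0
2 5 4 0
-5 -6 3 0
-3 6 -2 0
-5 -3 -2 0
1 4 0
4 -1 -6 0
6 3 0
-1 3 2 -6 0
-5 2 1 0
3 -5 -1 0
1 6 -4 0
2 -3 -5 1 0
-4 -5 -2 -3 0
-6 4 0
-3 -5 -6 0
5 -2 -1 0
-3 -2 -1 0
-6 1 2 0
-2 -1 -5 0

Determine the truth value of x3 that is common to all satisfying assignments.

Suppose x3 = False.
From the singleton clause (x6), x6 = True.
From the singleton clause (¬x5), x5 = False.
From the singleton clause (¬x2), x2 = False.
From the singleton clause (¬x4), x4 = False.
Now (x4) is unsatisfied and unit — conflict.
So every satisfying assignment has x3 = True.

True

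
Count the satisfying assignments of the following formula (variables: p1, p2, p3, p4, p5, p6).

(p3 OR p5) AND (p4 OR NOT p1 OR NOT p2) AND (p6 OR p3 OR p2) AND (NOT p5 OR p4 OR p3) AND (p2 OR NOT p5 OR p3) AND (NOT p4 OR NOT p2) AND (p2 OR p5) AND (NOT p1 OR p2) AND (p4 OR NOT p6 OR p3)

There are 2^6 = 64 truth assignments over (p1, p2, p3, p4, p5, p6).
Split on p4. With p4 = true, the clauses containing p4 are satisfied and NOT p4 drops from the rest; 2 of the 2^5 = 32 assignments to the other variables satisfy what remains.
With p4 = false, by the same count on the reduced clause set, 6 assignments work.
(One model: p1=F, p2=F, p3=T, p4=F, p5=T, p6=F.)
Total: 2 + 6 = 8.

8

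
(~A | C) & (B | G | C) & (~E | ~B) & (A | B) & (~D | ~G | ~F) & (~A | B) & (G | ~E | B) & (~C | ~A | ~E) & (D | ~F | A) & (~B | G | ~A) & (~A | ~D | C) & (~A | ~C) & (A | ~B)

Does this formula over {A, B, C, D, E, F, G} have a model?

Branch on A: set A = 0.
Unit clause (B) forces B = 1.
Now (~B) is unsatisfied and unit — conflict.
Undo A and try A = 1.
Unit clause (C) forces C = 1.
Now (~C) is unsatisfied and unit — conflict.
Both values of A lead to a conflict.
No assignment satisfies every clause.

No, unsatisfiable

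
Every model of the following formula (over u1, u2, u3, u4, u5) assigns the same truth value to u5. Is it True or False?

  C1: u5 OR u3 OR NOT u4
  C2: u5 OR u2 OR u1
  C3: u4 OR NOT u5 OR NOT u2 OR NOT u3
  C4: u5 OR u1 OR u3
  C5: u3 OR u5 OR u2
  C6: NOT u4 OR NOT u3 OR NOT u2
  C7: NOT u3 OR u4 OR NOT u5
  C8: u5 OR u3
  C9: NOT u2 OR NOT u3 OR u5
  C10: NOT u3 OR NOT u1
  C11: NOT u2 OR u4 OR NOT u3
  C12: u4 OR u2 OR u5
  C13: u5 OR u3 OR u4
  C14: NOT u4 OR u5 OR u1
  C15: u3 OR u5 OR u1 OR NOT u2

True

Suppose u5 = false.
From the singleton clause (u3), u3 = true.
From the singleton clause (NOT u2), u2 = false.
From the singleton clause (u1), u1 = true.
But (NOT u1) is also a unit clause — contradiction.
So every satisfying assignment has u5 = True.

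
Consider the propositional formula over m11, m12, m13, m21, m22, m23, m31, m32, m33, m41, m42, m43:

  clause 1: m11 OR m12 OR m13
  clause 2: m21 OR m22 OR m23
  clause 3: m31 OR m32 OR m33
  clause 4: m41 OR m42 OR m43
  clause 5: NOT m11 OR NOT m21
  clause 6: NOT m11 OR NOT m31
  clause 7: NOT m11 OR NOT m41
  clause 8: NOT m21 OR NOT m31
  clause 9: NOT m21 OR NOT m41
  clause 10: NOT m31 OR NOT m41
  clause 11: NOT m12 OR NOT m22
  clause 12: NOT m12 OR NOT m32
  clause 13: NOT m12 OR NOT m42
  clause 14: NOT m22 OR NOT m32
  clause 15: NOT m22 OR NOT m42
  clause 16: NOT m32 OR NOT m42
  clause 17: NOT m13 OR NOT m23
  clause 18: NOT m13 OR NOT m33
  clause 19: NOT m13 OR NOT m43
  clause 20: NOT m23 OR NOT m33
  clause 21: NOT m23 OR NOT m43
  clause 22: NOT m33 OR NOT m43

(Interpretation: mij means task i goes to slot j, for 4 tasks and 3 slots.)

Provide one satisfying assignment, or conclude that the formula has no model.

UNSATISFIABLE

Branch on m11: set m11 = false.
Branch on m12: set m12 = true.
Unit clause (NOT m22) forces m22 = false.
Unit clause (NOT m32) forces m32 = false.
Unit clause (NOT m42) forces m42 = false.
Branch on m21: set m21 = true.
Unit clause (NOT m31) forces m31 = false.
Unit clause (m33) forces m33 = true.
Unit clause (NOT m41) forces m41 = false.
Unit clause (m43) forces m43 = true.
That conflicts with the unit clause (NOT m43).
Undo m21 and try m21 = false.
Unit clause (m23) forces m23 = true.
Unit clause (NOT m13) forces m13 = false.
Unit clause (NOT m33) forces m33 = false.
Unit clause (m31) forces m31 = true.
Unit clause (NOT m41) forces m41 = false.
Unit clause (m43) forces m43 = true.
That conflicts with the unit clause (NOT m43).
Either choice for m21 ends in contradiction.
Undo m12 and try m12 = false.
Unit clause (m13) forces m13 = true.
Unit clause (NOT m23) forces m23 = false.
Unit clause (NOT m33) forces m33 = false.
Unit clause (NOT m43) forces m43 = false.
Branch on m21: set m21 = true.
Unit clause (NOT m31) forces m31 = false.
Unit clause (m32) forces m32 = true.
Unit clause (NOT m41) forces m41 = false.
Unit clause (m42) forces m42 = true.
That conflicts with the unit clause (NOT m42).
Undo m21 and try m21 = false.
Unit clause (m22) forces m22 = true.
Unit clause (NOT m32) forces m32 = false.
Unit clause (m31) forces m31 = true.
Unit clause (NOT m41) forces m41 = false.
Unit clause (m42) forces m42 = true.
That conflicts with the unit clause (NOT m42).
Either choice for m21 ends in contradiction.
Either choice for m12 ends in contradiction.
Undo m11 and try m11 = true.
Unit clause (NOT m21) forces m21 = false.
Unit clause (NOT m31) forces m31 = false.
Unit clause (NOT m41) forces m41 = false.
Branch on m22: set m22 = true.
Unit clause (NOT m12) forces m12 = false.
Unit clause (NOT m32) forces m32 = false.
Unit clause (m33) forces m33 = true.
Unit clause (NOT m42) forces m42 = false.
Unit clause (m43) forces m43 = true.
That conflicts with the unit clause (NOT m43).
Undo m22 and try m22 = false.
Unit clause (m23) forces m23 = true.
Unit clause (NOT m13) forces m13 = false.
Unit clause (NOT m33) forces m33 = false.
Unit clause (m32) forces m32 = true.
Unit clause (NOT m12) forces m12 = false.
Unit clause (NOT m42) forces m42 = false.
Unit clause (m43) forces m43 = true.
That conflicts with the unit clause (NOT m43).
Either choice for m22 ends in contradiction.
Either choice for m11 ends in contradiction.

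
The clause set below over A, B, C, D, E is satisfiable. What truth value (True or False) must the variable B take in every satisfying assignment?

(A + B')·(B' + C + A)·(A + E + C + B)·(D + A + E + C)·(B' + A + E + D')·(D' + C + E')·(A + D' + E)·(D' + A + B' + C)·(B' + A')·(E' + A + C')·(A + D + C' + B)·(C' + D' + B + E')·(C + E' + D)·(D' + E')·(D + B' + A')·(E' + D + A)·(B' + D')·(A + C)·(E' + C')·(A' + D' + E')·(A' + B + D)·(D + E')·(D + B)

Suppose B = 1.
(A) alone gives A = 1.
But (A') is also a unit clause — contradiction.
So every satisfying assignment has B = False.

False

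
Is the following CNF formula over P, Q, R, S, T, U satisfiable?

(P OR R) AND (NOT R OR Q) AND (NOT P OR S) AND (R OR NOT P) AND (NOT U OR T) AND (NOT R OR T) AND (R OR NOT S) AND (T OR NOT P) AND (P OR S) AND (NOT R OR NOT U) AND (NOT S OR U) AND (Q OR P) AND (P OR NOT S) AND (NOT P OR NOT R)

Suppose P = true.
Unit clause (S) forces S = true.
Unit clause (R) forces R = true.
Now (NOT R) is unsatisfied and unit — conflict.
Backtrack on P: now try P = false.
Unit clause (R) forces R = true.
Unit clause (Q) forces Q = true.
Unit clause (T) forces T = true.
Unit clause (S) forces S = true.
Now (NOT S) is unsatisfied and unit — conflict.
Neither P = true nor P = false works.
No assignment satisfies every clause.

Unsatisfiable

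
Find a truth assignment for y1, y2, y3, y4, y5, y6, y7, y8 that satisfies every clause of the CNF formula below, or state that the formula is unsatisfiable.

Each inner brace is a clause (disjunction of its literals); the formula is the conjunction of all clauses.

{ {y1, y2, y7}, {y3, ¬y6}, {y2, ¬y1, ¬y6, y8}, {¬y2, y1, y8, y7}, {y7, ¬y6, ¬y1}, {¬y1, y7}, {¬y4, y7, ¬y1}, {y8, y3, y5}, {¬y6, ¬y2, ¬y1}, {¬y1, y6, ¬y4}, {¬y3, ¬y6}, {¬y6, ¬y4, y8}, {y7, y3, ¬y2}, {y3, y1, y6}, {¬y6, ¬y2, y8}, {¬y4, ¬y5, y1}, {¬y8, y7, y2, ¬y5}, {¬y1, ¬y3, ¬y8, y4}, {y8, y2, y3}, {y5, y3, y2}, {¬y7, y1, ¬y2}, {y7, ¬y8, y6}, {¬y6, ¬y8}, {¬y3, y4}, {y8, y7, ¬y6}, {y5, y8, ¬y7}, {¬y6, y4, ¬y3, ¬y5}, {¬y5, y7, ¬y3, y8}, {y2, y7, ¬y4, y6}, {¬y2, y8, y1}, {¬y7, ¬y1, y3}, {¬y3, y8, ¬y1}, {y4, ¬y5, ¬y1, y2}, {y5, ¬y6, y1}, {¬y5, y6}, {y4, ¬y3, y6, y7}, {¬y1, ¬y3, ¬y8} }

Branch on y3: set y3 = True.
From the singleton clause (¬y6), y6 = False.
From the singleton clause (y4), y4 = True.
From the singleton clause (¬y1), y1 = False.
From the singleton clause (¬y5), y5 = False.
Branch on y2: set y2 = False.
From the singleton clause (y7), y7 = True.
From the singleton clause (y8), y8 = True.
This assignment satisfies each clause.

y1=False, y2=False, y3=True, y4=True, y5=False, y6=False, y7=True, y8=True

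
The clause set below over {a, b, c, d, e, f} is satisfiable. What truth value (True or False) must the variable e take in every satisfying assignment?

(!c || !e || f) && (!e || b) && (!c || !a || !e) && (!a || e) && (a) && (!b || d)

Suppose e = false.
From the singleton clause (!a), a = false.
That conflicts with the unit clause (a).
So every satisfying assignment has e = True.

True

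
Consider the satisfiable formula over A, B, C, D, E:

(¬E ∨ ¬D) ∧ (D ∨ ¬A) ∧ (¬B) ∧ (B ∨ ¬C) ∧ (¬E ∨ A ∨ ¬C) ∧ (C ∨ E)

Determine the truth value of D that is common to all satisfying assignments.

False

Suppose D = True.
Unit clause (¬E) forces E = False.
Unit clause (¬B) forces B = False.
Unit clause (¬C) forces C = False.
That conflicts with the unit clause (C).
So every satisfying assignment has D = False.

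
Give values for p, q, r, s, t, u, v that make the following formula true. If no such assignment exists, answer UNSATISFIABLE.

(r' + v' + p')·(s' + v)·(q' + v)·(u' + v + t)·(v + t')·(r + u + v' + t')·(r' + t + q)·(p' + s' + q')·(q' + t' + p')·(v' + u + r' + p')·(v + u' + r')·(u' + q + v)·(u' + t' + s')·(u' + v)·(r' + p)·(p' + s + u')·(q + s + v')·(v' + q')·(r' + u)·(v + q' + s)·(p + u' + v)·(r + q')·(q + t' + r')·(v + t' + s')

p ↦ 1,  q ↦ 0,  r ↦ 0,  s ↦ 1,  t ↦ 0,  u ↦ 0,  v ↦ 1

Branch on s: set s = 1.
Unit clause (v) forces v = 1.
Unit clause (q') forces q = 0.
Branch on r: set r = 0.
Branch on u: set u = 0.
Unit clause (t') forces t = 0.
All clauses hold; p can take either value.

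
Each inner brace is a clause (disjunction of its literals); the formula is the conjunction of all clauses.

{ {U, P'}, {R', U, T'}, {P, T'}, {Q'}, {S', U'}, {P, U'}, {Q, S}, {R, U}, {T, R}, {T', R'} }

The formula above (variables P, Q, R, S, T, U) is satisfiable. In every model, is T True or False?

False

Suppose T = 1.
Unit clause (P) forces P = 1.
Unit clause (U) forces U = 1.
Unit clause (Q') forces Q = 0.
Unit clause (S') forces S = 0.
Now (S) is unsatisfied and unit — conflict.
So every satisfying assignment has T = False.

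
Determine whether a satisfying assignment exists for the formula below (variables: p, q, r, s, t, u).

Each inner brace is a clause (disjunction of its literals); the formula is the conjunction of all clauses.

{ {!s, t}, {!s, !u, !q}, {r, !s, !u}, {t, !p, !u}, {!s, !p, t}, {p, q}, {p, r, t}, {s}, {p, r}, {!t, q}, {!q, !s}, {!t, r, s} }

Unit clause (s) forces s = true.
Unit clause (t) forces t = true.
Unit clause (q) forces q = true.
That conflicts with the unit clause (!q).
No assignment satisfies every clause.

No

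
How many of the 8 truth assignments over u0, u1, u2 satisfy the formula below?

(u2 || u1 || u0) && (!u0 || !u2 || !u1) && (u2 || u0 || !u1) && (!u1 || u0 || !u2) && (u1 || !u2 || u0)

3

There are 2^3 = 8 truth assignments over (u0, u1, u2).
Check each against the 5 clauses (columns in the order u0, u1, u2):
  F F F  ✗ fails (u2 || u1 || u0)
  F F T  ✗ fails (u1 || !u2 || u0)
  F T F  ✗ fails (u2 || u0 || !u1)
  F T T  ✗ fails (!u1 || u0 || !u2)
  T F F  ✓ satisfies all
  T F T  ✓ satisfies all
  T T F  ✓ satisfies all
  T T T  ✗ fails (!u0 || !u2 || !u1)
3 of the 8 rows are models.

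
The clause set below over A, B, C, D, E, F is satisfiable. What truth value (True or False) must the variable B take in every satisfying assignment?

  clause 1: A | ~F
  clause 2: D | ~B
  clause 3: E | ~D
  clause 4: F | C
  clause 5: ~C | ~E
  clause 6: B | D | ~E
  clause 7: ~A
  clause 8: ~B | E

False

Suppose B = 1.
(D) alone gives D = 1.
(E) alone gives E = 1.
(~C) alone gives C = 0.
(F) alone gives F = 1.
(A) alone gives A = 1.
That conflicts with the unit clause (~A).
So every satisfying assignment has B = False.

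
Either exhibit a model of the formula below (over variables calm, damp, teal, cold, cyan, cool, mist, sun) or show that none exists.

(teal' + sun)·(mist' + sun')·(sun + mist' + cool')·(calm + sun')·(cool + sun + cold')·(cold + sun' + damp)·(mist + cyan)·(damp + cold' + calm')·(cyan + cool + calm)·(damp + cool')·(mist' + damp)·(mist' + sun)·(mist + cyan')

UNSATISFIABLE

Branch on teal: set teal = 0.
Branch on mist: set mist = 0.
(cyan) alone gives cyan = 1.
But (cyan') is also a unit clause — contradiction.
That branch fails; take mist = 1 instead.
(sun') alone gives sun = 0.
But (sun) is also a unit clause — contradiction.
Either choice for mist ends in contradiction.
That branch fails; take teal = 1 instead.
(sun) alone gives sun = 1.
(mist') alone gives mist = 0.
(calm) alone gives calm = 1.
(cyan) alone gives cyan = 1.
But (cyan') is also a unit clause — contradiction.
Either choice for teal ends in contradiction.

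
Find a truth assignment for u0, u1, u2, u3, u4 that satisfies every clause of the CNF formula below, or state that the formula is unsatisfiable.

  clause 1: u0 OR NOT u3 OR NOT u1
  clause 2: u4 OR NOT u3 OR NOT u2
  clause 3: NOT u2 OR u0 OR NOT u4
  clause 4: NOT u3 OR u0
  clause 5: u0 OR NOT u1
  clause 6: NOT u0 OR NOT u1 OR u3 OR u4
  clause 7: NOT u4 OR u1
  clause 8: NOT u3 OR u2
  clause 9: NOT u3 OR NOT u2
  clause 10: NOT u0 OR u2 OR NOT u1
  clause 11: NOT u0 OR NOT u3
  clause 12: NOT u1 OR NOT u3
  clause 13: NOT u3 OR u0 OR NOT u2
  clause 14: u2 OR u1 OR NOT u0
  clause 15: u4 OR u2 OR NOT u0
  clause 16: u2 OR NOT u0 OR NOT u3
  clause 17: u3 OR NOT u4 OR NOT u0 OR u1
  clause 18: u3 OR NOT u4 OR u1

u0 ↦ true,  u1 ↦ false,  u2 ↦ true,  u3 ↦ false,  u4 ↦ false

Branch on u3: set u3 = false.
Branch on u0: set u0 = true.
Branch on u1: set u1 = false.
Unit clause (NOT u4) forces u4 = false.
Unit clause (u2) forces u2 = true.
This assignment satisfies each clause.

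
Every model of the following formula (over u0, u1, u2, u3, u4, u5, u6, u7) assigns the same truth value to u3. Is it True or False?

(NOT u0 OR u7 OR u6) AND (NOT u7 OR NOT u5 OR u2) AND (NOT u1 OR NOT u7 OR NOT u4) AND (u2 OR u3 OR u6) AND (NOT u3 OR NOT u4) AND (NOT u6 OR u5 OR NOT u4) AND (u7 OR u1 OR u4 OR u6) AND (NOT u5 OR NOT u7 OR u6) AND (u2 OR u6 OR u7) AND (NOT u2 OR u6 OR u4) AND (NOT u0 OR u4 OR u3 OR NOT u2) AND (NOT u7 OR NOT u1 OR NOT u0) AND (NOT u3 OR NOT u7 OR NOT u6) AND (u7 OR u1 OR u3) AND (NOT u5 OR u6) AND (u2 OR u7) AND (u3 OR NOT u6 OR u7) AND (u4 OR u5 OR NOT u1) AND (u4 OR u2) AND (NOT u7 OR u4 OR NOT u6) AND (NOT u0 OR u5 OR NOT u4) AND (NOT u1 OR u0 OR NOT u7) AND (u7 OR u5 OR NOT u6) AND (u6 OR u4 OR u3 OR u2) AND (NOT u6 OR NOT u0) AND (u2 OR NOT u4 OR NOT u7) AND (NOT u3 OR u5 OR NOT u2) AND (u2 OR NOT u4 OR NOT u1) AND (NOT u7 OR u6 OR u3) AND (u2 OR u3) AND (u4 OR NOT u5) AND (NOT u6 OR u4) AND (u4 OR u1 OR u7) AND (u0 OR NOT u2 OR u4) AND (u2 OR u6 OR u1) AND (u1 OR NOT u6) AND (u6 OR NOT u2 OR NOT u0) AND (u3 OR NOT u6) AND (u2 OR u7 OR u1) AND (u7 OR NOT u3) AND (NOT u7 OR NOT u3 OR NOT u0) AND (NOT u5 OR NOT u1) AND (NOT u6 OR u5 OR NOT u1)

Suppose u3 = true.
(NOT u4) alone gives u4 = false.
(u2) alone gives u2 = true.
(u6) alone gives u6 = true.
That conflicts with the unit clause (NOT u6).
So every satisfying assignment has u3 = False.

False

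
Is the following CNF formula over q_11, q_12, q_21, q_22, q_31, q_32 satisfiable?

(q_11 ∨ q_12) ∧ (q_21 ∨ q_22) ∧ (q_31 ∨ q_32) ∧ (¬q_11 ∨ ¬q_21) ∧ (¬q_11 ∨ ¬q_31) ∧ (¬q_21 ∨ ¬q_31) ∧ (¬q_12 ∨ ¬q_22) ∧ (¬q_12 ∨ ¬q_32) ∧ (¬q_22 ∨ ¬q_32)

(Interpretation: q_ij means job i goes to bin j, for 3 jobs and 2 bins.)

Case q_11 = True:
(¬q_21) alone gives q_21 = False.
(q_22) alone gives q_22 = True.
(¬q_31) alone gives q_31 = False.
(q_32) alone gives q_32 = True.
That conflicts with the unit clause (¬q_32).
That branch fails; take q_11 = False instead.
(q_12) alone gives q_12 = True.
(¬q_22) alone gives q_22 = False.
(q_21) alone gives q_21 = True.
(¬q_31) alone gives q_31 = False.
(q_32) alone gives q_32 = True.
That conflicts with the unit clause (¬q_32).
Either choice for q_11 ends in contradiction.
No assignment satisfies every clause.

Unsatisfiable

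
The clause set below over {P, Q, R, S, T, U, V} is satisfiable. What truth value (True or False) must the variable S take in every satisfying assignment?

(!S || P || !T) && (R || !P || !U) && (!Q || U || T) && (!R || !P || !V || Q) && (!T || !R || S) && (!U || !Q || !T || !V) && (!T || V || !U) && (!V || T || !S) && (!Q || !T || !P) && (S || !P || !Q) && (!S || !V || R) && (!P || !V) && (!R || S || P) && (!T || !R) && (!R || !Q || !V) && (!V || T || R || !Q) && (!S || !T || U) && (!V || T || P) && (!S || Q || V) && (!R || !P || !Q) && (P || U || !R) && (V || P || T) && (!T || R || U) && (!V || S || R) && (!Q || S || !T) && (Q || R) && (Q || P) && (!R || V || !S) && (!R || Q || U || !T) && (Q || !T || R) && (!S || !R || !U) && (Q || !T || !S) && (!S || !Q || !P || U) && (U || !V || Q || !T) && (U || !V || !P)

False

Suppose S = true.
Try P = true.
(!V) alone gives V = false.
(Q) alone gives Q = true.
(!T) alone gives T = false.
(U) alone gives U = true.
(R) alone gives R = true.
But (!R) is also a unit clause — contradiction.
So P must be the other value — set P = false.
(!T) alone gives T = false.
(!V) alone gives V = false.
But (V) is also a unit clause — contradiction.
Both values of P lead to a conflict.
So every satisfying assignment has S = False.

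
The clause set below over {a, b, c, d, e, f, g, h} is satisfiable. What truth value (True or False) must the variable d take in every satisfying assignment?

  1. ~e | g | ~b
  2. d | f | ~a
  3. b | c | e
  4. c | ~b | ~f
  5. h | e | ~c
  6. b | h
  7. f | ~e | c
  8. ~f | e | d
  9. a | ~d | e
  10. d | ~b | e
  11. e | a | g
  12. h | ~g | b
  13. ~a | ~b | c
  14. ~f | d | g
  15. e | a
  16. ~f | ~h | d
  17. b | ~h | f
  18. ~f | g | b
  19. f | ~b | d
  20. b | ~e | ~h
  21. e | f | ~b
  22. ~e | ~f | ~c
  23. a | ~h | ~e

True

Suppose d = 0.
Suppose f = 1.
From the singleton clause (e), e = 1.
From the singleton clause (g), g = 1.
From the singleton clause (~h), h = 0.
From the singleton clause (b), b = 1.
From the singleton clause (c), c = 1.
That conflicts with the unit clause (~c).
Backtrack on f: now try f = 0.
From the singleton clause (~a), a = 0.
From the singleton clause (e), e = 1.
From the singleton clause (c), c = 1.
From the singleton clause (~b), b = 0.
From the singleton clause (h), h = 1.
That conflicts with the unit clause (~h).
Both values of f lead to a conflict.
So every satisfying assignment has d = True.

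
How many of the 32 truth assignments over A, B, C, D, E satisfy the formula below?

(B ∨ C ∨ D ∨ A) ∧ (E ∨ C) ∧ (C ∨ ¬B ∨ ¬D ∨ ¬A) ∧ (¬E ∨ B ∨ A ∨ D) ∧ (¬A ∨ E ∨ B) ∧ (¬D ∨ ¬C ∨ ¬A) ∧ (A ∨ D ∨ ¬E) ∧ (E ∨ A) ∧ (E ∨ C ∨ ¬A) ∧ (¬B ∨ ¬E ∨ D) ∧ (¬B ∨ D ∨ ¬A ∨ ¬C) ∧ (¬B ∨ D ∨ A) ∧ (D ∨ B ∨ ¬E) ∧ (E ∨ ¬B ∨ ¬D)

5

There are 2^5 = 32 truth assignments over (A, B, C, D, E).
Split on A. With A = True, the clauses containing A are satisfied and ¬A drops from the rest; 1 of the 2^4 = 16 assignments to the other variables satisfy what remains.
With A = False, by the same count on the reduced clause set, 4 assignments work.
(One model: A=F, B=F, C=F, D=T, E=T.)
Total: 1 + 4 = 5.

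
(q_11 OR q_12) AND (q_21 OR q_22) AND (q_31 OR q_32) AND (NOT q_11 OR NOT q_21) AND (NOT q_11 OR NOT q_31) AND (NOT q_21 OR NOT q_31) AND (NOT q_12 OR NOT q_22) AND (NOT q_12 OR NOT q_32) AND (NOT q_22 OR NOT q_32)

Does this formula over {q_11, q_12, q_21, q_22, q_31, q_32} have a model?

Case q_11 = true:
Unit clause (NOT q_21) forces q_21 = false.
Unit clause (q_22) forces q_22 = true.
Unit clause (NOT q_31) forces q_31 = false.
Unit clause (q_32) forces q_32 = true.
But (NOT q_32) is also a unit clause — contradiction.
That branch fails; take q_11 = false instead.
Unit clause (q_12) forces q_12 = true.
Unit clause (NOT q_22) forces q_22 = false.
Unit clause (q_21) forces q_21 = true.
Unit clause (NOT q_31) forces q_31 = false.
Unit clause (q_32) forces q_32 = true.
But (NOT q_32) is also a unit clause — contradiction.
Both values of q_11 lead to a conflict.
No assignment satisfies every clause.

No, unsatisfiable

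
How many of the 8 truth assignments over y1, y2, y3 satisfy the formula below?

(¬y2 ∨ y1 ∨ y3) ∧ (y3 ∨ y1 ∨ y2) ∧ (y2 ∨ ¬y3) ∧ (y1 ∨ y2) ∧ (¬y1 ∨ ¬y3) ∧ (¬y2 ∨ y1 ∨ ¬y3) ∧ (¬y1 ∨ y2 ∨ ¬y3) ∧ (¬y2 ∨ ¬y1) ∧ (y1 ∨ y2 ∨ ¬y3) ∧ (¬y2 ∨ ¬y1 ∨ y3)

1

There are 2^3 = 8 truth assignments over (y1, y2, y3).
Check each against the 10 clauses (columns in the order y1, y2, y3):
  F F F  ✗ fails (y3 ∨ y1 ∨ y2)
  F F T  ✗ fails (y2 ∨ ¬y3)
  F T F  ✗ fails (¬y2 ∨ y1 ∨ y3)
  F T T  ✗ fails (¬y2 ∨ y1 ∨ ¬y3)
  T F F  ✓ satisfies all
  T F T  ✗ fails (y2 ∨ ¬y3)
  T T F  ✗ fails (¬y2 ∨ ¬y1)
  T T T  ✗ fails (¬y1 ∨ ¬y3)
1 of the 8 rows is a model.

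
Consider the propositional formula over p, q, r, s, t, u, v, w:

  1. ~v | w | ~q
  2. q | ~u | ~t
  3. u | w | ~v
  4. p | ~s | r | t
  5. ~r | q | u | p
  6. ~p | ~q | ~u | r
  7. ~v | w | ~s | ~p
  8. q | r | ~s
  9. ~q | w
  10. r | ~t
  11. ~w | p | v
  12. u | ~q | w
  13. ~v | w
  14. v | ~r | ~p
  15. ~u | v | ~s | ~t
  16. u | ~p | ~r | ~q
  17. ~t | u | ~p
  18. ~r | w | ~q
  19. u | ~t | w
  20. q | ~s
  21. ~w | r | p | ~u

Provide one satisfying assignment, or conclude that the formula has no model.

p=1,  q=0,  r=0,  s=0,  t=0,  u=0,  v=0,  w=1

Try q = 0.
From the singleton clause (~s), s = 0.
Try u = 0.
Try w = 1.
Try r = 0.
From the singleton clause (~t), t = 0.
Try p = 1.
No clause remains; v is free.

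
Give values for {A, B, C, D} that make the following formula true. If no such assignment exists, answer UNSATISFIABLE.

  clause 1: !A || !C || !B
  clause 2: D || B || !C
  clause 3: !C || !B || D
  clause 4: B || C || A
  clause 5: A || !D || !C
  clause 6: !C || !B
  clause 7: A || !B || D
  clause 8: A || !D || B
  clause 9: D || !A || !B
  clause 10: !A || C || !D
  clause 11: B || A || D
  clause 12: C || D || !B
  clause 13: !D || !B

Branch on C: set C = true.
Unit clause (!B) forces B = false.
Unit clause (D) forces D = true.
Unit clause (A) forces A = true.
This assignment satisfies each clause.

A ↦ true, B ↦ false, C ↦ true, D ↦ true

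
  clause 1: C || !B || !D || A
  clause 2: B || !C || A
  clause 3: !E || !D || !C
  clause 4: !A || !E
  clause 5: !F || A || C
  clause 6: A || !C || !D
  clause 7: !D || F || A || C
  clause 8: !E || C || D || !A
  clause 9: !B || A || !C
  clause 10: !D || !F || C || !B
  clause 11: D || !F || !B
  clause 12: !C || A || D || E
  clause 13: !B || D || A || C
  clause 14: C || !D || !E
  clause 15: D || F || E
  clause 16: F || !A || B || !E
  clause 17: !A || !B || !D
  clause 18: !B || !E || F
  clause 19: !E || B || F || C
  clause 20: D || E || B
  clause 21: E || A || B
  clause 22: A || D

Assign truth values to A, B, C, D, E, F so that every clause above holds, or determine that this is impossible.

A=true, B=false, C=true, D=true, E=false, F=true

Case A = true:
Unit clause (!E) forces E = false.
Case D = true:
Unit clause (!B) forces B = false.
All clauses hold; C, F can take either value.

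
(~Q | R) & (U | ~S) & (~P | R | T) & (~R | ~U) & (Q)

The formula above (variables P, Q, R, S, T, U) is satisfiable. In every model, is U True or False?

Suppose U = 1.
From the singleton clause (~R), R = 0.
From the singleton clause (~Q), Q = 0.
But (Q) is also a unit clause — contradiction.
So every satisfying assignment has U = False.

False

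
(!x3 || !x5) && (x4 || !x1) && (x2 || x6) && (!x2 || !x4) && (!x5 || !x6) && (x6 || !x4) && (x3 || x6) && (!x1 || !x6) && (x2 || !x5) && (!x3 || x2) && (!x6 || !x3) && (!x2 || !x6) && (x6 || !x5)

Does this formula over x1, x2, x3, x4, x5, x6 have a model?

Satisfiable

Case x3 = true:
From the singleton clause (!x5), x5 = false.
From the singleton clause (x2), x2 = true.
From the singleton clause (!x4), x4 = false.
From the singleton clause (!x1), x1 = false.
From the singleton clause (!x6), x6 = false.
All clauses are satisfied.
A satisfying assignment: x1=false,  x2=true,  x3=true,  x4=false,  x5=false,  x6=false.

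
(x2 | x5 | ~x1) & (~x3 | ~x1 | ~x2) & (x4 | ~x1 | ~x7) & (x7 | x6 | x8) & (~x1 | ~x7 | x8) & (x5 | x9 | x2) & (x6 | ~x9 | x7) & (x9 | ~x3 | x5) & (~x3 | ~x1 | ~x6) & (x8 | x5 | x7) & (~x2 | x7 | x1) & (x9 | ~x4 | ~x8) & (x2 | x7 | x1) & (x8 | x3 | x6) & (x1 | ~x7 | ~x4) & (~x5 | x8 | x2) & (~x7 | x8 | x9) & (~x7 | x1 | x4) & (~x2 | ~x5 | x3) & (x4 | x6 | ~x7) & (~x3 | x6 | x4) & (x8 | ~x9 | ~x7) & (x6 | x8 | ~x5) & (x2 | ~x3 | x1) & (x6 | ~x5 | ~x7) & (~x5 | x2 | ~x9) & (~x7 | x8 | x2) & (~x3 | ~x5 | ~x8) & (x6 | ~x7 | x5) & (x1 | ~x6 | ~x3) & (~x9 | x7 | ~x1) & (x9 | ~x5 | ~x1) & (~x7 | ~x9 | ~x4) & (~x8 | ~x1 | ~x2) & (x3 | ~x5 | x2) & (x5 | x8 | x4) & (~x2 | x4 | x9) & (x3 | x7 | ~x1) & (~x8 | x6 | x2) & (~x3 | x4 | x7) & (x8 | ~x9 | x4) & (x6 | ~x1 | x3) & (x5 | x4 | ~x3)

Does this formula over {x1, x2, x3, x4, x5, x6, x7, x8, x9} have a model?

No, unsatisfiable

Suppose x2 = 1.
Suppose x3 = 0.
From the singleton clause (~x5), x5 = 0.
Suppose x8 = 1.
From the singleton clause (~x1), x1 = 0.
From the singleton clause (x7), x7 = 1.
From the singleton clause (~x4), x4 = 0.
But (x4) is also a unit clause — contradiction.
Undo x8 and try x8 = 0.
From the singleton clause (x7), x7 = 1.
From the singleton clause (~x1), x1 = 0.
From the singleton clause (x6), x6 = 1.
From the singleton clause (~x4), x4 = 0.
But (x4) is also a unit clause — contradiction.
Both values of x8 lead to a conflict.
Undo x3 and try x3 = 1.
From the singleton clause (~x1), x1 = 0.
From the singleton clause (x7), x7 = 1.
From the singleton clause (~x4), x4 = 0.
But (x4) is also a unit clause — contradiction.
Both values of x3 lead to a conflict.
Undo x2 and try x2 = 0.
Suppose x5 = 1.
From the singleton clause (x8), x8 = 1.
From the singleton clause (~x9), x9 = 0.
From the singleton clause (~x4), x4 = 0.
From the singleton clause (~x3), x3 = 0.
But (x3) is also a unit clause — contradiction.
Undo x5 and try x5 = 0.
From the singleton clause (~x1), x1 = 0.
From the singleton clause (x9), x9 = 1.
From the singleton clause (x7), x7 = 1.
From the singleton clause (~x4), x4 = 0.
But (x4) is also a unit clause — contradiction.
Both values of x5 lead to a conflict.
Both values of x2 lead to a conflict.
No assignment satisfies every clause.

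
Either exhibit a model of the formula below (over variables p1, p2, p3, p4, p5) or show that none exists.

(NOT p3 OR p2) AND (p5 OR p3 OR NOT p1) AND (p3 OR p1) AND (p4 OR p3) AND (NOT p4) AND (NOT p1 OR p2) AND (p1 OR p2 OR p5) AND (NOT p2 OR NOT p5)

p1 ↦ false, p2 ↦ true, p3 ↦ true, p4 ↦ false, p5 ↦ false

Unit clause (NOT p4) forces p4 = false.
Unit clause (p3) forces p3 = true.
Unit clause (p2) forces p2 = true.
Unit clause (NOT p5) forces p5 = false.
All clauses hold; p1 can take either value.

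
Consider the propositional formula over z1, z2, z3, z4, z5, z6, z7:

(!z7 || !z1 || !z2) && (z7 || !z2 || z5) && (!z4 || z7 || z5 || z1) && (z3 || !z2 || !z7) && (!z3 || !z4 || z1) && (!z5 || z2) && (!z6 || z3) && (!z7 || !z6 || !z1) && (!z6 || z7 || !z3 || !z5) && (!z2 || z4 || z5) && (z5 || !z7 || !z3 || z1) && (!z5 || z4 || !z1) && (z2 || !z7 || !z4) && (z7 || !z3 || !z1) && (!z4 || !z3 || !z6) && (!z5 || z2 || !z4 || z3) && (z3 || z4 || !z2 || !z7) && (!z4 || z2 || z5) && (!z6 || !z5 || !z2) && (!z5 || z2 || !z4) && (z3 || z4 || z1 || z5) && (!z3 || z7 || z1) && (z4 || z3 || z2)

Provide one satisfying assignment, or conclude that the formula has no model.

Case z5 = true:
The clause (z2) is unit, so z2 = true.
The clause (!z6) is unit, so z6 = false.
Case z7 = false:
Case z4 = true:
Case z3 = false:
All clauses hold; z1 can take either value.

z1: false,  z2: true,  z3: false,  z4: true,  z5: true,  z6: false,  z7: false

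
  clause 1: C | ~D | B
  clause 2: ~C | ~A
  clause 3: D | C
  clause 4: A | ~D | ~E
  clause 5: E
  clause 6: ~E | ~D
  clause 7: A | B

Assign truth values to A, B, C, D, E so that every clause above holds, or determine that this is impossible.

A=0,  B=1,  C=1,  D=0,  E=1

(E) alone gives E = 1.
(~D) alone gives D = 0.
(C) alone gives C = 1.
(~A) alone gives A = 0.
(B) alone gives B = 1.
This assignment satisfies each clause.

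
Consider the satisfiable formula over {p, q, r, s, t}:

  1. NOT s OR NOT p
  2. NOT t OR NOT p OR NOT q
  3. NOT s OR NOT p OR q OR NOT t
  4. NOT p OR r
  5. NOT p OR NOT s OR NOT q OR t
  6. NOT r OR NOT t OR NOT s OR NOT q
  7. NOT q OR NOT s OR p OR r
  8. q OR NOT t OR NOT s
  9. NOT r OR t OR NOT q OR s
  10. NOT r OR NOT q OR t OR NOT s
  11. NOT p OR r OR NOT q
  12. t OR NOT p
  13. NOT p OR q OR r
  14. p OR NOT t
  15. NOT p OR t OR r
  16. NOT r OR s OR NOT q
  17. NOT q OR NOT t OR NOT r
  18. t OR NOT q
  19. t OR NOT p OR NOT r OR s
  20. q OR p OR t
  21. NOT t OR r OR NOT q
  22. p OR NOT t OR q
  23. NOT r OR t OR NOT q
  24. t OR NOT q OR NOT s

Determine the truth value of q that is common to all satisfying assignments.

Suppose q = true.
Unit clause (t) forces t = true.
Unit clause (NOT p) forces p = false.
That conflicts with the unit clause (p).
So every satisfying assignment has q = False.

False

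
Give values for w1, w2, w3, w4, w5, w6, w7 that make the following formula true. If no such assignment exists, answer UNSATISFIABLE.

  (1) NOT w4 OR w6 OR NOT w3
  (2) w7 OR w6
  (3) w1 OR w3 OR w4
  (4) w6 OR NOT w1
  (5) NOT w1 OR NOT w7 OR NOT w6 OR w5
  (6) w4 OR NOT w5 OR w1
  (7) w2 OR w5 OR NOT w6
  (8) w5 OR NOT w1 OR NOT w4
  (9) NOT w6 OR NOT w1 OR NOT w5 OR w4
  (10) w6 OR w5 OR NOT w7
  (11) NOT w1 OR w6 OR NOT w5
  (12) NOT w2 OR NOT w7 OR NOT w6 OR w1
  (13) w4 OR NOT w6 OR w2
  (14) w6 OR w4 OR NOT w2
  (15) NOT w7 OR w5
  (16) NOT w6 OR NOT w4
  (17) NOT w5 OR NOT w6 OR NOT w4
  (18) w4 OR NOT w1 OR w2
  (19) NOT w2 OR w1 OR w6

w1=false; w2=false; w3=false; w4=true; w5=true; w6=false; w7=true

Try w7 = true.
Unit clause (w5) forces w5 = true.
Try w6 = false.
Unit clause (NOT w1) forces w1 = false.
Unit clause (w4) forces w4 = true.
Unit clause (NOT w3) forces w3 = false.
Unit clause (NOT w2) forces w2 = false.
This assignment satisfies each clause.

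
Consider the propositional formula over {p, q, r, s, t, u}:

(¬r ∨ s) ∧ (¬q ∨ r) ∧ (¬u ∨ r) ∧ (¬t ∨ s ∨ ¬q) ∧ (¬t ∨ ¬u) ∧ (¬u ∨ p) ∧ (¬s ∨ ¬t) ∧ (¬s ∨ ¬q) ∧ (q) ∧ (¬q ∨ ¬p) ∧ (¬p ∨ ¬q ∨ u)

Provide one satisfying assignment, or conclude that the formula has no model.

UNSATISFIABLE

The clause (q) is unit, so q = True.
The clause (r) is unit, so r = True.
The clause (s) is unit, so s = True.
Now (¬s) is unsatisfied and unit — conflict.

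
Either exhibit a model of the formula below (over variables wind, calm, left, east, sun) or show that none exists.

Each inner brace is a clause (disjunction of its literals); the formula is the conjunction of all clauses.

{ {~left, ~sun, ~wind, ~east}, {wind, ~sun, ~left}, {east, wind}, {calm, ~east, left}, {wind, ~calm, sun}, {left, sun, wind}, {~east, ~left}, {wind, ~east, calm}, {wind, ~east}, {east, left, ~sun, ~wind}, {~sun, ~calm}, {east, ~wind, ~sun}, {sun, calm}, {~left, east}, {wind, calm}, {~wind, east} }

Suppose east = 1.
The clause (~left) is unit, so left = 0.
The clause (calm) is unit, so calm = 1.
The clause (wind) is unit, so wind = 1.
The clause (~sun) is unit, so sun = 0.
Every clause now holds.

wind=1,  calm=1,  left=0,  east=1,  sun=0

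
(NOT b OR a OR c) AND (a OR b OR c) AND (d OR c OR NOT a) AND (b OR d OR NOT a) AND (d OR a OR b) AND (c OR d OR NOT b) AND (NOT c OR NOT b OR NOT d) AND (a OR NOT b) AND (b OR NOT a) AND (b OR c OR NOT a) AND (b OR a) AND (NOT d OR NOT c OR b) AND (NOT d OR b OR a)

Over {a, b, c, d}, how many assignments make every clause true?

There are 2^4 = 16 truth assignments over (a, b, c, d).
Split on b. With b = true, the clauses containing b are satisfied and NOT b drops from the rest; 2 of the 2^3 = 8 assignments to the other variables satisfy what remains.
With b = false, by the same count on the reduced clause set, 0 assignments work.
(One model: a=T, b=T, c=F, d=T.)
Total: 2 + 0 = 2.

2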